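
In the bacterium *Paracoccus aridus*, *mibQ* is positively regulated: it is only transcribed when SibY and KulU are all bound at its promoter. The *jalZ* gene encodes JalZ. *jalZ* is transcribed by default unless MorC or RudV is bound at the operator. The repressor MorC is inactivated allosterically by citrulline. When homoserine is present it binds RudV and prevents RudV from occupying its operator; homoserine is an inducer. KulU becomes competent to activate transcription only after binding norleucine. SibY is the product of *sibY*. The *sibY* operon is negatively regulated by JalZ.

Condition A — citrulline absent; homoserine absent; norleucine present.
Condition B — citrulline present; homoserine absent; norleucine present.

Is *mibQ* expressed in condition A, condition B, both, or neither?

Condition A:
Citrulline is absent, so MorC is active.
Homoserine is absent, so RudV is active.
With repressor MorC bound, *jalZ* is not transcribed.
So JalZ is not produced.
With no repressor bound, *sibY* is transcribed.
So SibY is produced and active.
Norleucine is present, so KulU is active.
No repressor is bound and SibY and KulU are active, so *mibQ* is transcribed.
→ *mibQ* is ON in A.
Condition B:
Citrulline is present, so MorC is inactive.
Homoserine is absent, so RudV is active.
With repressor RudV bound, *jalZ* is not transcribed.
So JalZ is not produced.
With no repressor bound, *sibY* is transcribed.
So SibY is produced and active.
Norleucine is present, so KulU is active.
No repressor is bound and SibY and KulU are active, so *mibQ* is transcribed.
→ *mibQ* is ON in B.

both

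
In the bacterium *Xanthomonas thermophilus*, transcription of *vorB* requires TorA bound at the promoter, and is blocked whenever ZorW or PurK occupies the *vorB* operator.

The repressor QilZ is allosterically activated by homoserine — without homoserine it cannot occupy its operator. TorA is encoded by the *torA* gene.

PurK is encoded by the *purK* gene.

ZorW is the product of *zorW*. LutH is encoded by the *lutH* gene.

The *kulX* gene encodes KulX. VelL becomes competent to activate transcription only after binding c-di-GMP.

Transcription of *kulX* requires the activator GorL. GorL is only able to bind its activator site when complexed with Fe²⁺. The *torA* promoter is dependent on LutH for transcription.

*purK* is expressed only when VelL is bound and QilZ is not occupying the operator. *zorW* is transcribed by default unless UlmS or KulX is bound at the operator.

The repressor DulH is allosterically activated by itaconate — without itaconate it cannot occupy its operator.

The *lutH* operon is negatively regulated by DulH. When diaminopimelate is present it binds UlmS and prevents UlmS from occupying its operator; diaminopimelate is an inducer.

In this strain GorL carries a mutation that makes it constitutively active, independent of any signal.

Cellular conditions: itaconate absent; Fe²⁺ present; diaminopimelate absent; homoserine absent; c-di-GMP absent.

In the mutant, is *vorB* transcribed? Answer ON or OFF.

Itaconate is absent, so DulH is inactive.
With no repressor bound, *lutH* is transcribed.
So LutH is produced and active.
No repressor is bound and LutH is active, so *torA* is transcribed.
So TorA is produced and active.
Diaminopimelate is absent, so UlmS is active.
GorL is constitutively active in this strain.
No repressor is bound and GorL is active, so *kulX* is transcribed.
So KulX is produced and active.
With repressor UlmS bound, *zorW* is not transcribed.
So ZorW is not produced.
c-di-GMP is absent, so VelL is inactive.
Homoserine is absent, so QilZ is inactive.
Required activator VelL is absent, so *purK* is not transcribed.
So PurK is not produced.
No repressor is bound and TorA is active, so *vorB* is transcribed.

ON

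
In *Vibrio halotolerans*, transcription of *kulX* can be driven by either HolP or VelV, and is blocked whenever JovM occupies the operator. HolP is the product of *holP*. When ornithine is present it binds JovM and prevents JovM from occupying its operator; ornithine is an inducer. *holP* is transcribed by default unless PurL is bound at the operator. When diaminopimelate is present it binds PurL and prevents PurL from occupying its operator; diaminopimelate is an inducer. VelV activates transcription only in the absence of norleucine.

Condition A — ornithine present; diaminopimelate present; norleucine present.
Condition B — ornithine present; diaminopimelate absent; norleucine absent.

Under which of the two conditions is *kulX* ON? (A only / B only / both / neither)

both

Condition A:
Ornithine is present, so JovM is inactive.
Diaminopimelate is present, so PurL is inactive.
With no repressor bound, *holP* is transcribed.
So HolP is produced and active.
Norleucine is present, so VelV is inactive.
Activator HolP is present, so *kulX* is transcribed.
→ *kulX* is ON in A.
Condition B:
Ornithine is present, so JovM is inactive.
Diaminopimelate is absent, so PurL is active.
With repressor PurL bound, *holP* is not transcribed.
So HolP is not produced.
Norleucine is absent, so VelV is active.
Activator VelV is present, so *kulX* is transcribed.
→ *kulX* is ON in B.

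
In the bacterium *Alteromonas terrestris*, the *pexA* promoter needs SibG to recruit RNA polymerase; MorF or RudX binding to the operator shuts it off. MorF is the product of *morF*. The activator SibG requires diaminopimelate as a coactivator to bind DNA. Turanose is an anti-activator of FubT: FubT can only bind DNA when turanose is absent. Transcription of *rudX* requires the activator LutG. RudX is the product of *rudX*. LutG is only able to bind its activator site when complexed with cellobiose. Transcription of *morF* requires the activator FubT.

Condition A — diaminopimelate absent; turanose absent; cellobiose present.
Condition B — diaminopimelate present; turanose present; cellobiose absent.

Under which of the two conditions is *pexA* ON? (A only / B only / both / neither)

Condition A:
Diaminopimelate is absent, so SibG is inactive.
Turanose is absent, so FubT is active.
No repressor is bound and FubT is active, so *morF* is transcribed.
So MorF is produced and active.
Cellobiose is present, so LutG is active.
No repressor is bound and LutG is active, so *rudX* is transcribed.
So RudX is produced and active.
With repressor MorF bound, *pexA* is not transcribed.
→ *pexA* is OFF in A.
Condition B:
Diaminopimelate is present, so SibG is active.
Turanose is present, so FubT is inactive.
Required activator FubT is absent, so *morF* is not transcribed.
So MorF is not produced.
Cellobiose is absent, so LutG is inactive.
Required activator LutG is absent, so *rudX* is not transcribed.
So RudX is not produced.
No repressor is bound and SibG is active, so *pexA* is transcribed.
→ *pexA* is ON in B.

B only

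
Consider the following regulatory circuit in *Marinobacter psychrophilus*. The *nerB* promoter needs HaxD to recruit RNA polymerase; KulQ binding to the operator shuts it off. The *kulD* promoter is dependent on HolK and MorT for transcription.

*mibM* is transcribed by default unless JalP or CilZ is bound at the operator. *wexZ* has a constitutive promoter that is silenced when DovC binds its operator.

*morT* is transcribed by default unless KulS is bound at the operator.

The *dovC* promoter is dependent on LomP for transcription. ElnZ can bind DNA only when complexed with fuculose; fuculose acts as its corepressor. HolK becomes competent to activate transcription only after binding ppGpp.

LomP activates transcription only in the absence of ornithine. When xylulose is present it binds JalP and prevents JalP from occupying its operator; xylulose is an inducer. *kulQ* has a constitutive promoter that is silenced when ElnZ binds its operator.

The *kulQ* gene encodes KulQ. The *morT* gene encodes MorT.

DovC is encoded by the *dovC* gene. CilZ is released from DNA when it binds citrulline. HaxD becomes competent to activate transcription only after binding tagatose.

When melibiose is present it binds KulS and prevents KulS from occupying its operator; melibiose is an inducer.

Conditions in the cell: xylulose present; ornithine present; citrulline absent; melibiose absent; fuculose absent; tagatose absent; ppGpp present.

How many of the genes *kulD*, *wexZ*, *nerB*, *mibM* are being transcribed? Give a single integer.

1

ppGpp is present, so HolK is active.
Melibiose is absent, so KulS is active.
With repressor KulS bound, *morT* is not transcribed.
So MorT is not produced.
Required activator MorT is absent, so *kulD* is not transcribed.
→ *kulD* is OFF.
Ornithine is present, so LomP is inactive.
Required activator LomP is absent, so *dovC* is not transcribed.
So DovC is not produced.
With no repressor bound, *wexZ* is transcribed.
→ *wexZ* is ON.
Tagatose is absent, so HaxD is inactive.
Fuculose is absent, so ElnZ is inactive.
With no repressor bound, *kulQ* is transcribed.
So KulQ is produced and active.
With repressor KulQ bound, *nerB* is not transcribed.
→ *nerB* is OFF.
Xylulose is present, so JalP is inactive.
Citrulline is absent, so CilZ is active.
With repressor CilZ bound, *mibM* is not transcribed.
→ *mibM* is OFF.
1 of the 4 genes is transcribed.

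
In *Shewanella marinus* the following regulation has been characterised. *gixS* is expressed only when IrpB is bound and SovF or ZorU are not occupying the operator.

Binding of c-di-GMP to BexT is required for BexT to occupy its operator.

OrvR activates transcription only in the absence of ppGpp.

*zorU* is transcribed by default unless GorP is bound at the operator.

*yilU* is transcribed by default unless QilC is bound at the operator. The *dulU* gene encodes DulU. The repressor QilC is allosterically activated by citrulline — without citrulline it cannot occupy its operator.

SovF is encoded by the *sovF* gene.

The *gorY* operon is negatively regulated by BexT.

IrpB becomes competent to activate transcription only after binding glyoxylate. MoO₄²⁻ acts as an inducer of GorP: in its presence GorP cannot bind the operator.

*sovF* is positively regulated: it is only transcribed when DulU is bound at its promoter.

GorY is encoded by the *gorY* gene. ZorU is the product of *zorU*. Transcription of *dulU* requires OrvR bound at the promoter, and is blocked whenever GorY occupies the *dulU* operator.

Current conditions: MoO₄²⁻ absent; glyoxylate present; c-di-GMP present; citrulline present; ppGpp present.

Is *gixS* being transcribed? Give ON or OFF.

c-di-GMP is present, so BexT is active.
With repressor BexT bound, *gorY* is not transcribed.
So GorY is not produced.
ppGpp is present, so OrvR is inactive.
Required activator OrvR is absent, so *dulU* is not transcribed.
So DulU is not produced.
Required activator DulU is absent, so *sovF* is not transcribed.
So SovF is not produced.
Glyoxylate is present, so IrpB is active.
MoO₄²⁻ is absent, so GorP is active.
With repressor GorP bound, *zorU* is not transcribed.
So ZorU is not produced.
No repressor is bound and IrpB is active, so *gixS* is transcribed.

ON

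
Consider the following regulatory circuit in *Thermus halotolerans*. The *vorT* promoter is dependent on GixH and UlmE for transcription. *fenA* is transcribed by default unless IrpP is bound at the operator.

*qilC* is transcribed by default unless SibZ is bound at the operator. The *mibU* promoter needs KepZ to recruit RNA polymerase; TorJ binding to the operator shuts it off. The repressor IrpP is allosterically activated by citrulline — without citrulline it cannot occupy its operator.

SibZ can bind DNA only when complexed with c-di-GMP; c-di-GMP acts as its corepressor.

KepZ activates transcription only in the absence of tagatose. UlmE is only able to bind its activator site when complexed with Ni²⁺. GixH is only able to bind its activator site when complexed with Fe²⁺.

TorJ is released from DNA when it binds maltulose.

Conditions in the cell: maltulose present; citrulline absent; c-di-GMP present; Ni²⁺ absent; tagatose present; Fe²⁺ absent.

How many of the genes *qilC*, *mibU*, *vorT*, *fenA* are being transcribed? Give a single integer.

1

c-di-GMP is present, so SibZ is active.
With repressor SibZ bound, *qilC* is not transcribed.
→ *qilC* is OFF.
Tagatose is present, so KepZ is inactive.
Maltulose is present, so TorJ is inactive.
Required activator KepZ is absent, so *mibU* is not transcribed.
→ *mibU* is OFF.
Fe²⁺ is absent, so GixH is inactive.
Ni²⁺ is absent, so UlmE is inactive.
Required activator GixH is absent, so *vorT* is not transcribed.
→ *vorT* is OFF.
Citrulline is absent, so IrpP is inactive.
With no repressor bound, *fenA* is transcribed.
→ *fenA* is ON.
1 of the 4 genes is transcribed.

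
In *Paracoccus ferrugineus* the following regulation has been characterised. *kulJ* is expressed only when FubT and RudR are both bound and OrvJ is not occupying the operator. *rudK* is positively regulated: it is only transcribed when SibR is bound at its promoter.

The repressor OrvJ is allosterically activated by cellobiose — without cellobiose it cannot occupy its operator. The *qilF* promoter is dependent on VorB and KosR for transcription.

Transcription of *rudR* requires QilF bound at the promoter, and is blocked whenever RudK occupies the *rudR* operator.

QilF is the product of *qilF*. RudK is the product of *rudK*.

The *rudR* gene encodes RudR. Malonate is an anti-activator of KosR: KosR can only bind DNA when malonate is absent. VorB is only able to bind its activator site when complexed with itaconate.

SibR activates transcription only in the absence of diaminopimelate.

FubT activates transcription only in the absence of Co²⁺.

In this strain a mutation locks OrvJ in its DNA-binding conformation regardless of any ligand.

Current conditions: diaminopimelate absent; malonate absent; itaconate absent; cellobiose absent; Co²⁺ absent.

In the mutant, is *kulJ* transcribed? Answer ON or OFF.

OrvJ is constitutively active in this strain.
Co²⁺ is absent, so FubT is active.
Diaminopimelate is absent, so SibR is active.
No repressor is bound and SibR is active, so *rudK* is transcribed.
So RudK is produced and active.
Itaconate is absent, so VorB is inactive.
Malonate is absent, so KosR is active.
Required activator VorB is absent, so *qilF* is not transcribed.
So QilF is not produced.
With repressor RudK bound, *rudR* is not transcribed.
So RudR is not produced.
With repressor OrvJ bound, *kulJ* is not transcribed.

OFF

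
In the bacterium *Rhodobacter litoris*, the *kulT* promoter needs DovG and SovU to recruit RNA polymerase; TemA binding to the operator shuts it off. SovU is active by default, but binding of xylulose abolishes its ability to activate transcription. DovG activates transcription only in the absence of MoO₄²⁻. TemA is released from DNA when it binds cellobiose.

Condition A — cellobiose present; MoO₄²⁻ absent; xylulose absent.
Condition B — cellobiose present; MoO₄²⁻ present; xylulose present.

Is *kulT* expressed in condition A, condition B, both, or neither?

A only

Condition A:
Cellobiose is present, so TemA is inactive.
MoO₄²⁻ is absent, so DovG is active.
Xylulose is absent, so SovU is active.
No repressor is bound and DovG and SovU are active, so *kulT* is transcribed.
→ *kulT* is ON in A.
Condition B:
Cellobiose is present, so TemA is inactive.
MoO₄²⁻ is present, so DovG is inactive.
Xylulose is present, so SovU is inactive.
Required activator DovG is absent, so *kulT* is not transcribed.
→ *kulT* is OFF in B.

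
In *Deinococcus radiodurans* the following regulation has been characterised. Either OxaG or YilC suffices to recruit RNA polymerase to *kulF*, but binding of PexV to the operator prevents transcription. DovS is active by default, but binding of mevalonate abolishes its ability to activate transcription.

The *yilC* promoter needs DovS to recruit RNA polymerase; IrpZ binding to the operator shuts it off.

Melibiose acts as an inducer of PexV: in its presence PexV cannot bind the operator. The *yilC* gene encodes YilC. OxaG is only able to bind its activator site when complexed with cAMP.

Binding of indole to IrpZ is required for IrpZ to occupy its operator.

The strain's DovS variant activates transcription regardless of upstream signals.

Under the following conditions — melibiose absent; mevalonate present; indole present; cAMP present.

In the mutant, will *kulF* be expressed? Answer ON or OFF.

cAMP is present, so OxaG is active.
Indole is present, so IrpZ is active.
DovS is constitutively active in this strain.
With repressor IrpZ bound, *yilC* is not transcribed.
So YilC is not produced.
Melibiose is absent, so PexV is active.
With repressor PexV bound, *kulF* is not transcribed.

OFF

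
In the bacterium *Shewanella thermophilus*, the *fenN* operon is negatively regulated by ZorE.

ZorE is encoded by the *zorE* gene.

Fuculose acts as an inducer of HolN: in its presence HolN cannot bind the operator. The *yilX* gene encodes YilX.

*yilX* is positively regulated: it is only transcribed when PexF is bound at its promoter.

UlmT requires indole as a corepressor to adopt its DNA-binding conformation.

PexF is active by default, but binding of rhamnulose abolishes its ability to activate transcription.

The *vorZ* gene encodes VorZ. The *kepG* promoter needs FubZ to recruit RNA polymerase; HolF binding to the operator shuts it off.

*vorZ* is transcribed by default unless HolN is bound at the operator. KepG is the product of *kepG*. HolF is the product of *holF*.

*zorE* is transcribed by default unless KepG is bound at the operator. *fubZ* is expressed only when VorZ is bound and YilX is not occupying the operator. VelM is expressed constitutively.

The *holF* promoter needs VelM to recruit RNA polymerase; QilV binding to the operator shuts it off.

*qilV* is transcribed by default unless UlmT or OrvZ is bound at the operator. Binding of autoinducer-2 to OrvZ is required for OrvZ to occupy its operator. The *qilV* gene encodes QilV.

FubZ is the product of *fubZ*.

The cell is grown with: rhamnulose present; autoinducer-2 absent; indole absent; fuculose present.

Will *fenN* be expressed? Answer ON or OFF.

ON

Indole is absent, so UlmT is inactive.
Autoinducer-2 is absent, so OrvZ is inactive.
With no repressor bound, *qilV* is transcribed.
So QilV is produced and active.
VelM is produced constitutively and is active.
With repressor QilV bound, *holF* is not transcribed.
So HolF is not produced.
Fuculose is present, so HolN is inactive.
With no repressor bound, *vorZ* is transcribed.
So VorZ is produced and active.
Rhamnulose is present, so PexF is inactive.
Required activator PexF is absent, so *yilX* is not transcribed.
So YilX is not produced.
No repressor is bound and VorZ is active, so *fubZ* is transcribed.
So FubZ is produced and active.
No repressor is bound and FubZ is active, so *kepG* is transcribed.
So KepG is produced and active.
With repressor KepG bound, *zorE* is not transcribed.
So ZorE is not produced.
With no repressor bound, *fenN* is transcribed.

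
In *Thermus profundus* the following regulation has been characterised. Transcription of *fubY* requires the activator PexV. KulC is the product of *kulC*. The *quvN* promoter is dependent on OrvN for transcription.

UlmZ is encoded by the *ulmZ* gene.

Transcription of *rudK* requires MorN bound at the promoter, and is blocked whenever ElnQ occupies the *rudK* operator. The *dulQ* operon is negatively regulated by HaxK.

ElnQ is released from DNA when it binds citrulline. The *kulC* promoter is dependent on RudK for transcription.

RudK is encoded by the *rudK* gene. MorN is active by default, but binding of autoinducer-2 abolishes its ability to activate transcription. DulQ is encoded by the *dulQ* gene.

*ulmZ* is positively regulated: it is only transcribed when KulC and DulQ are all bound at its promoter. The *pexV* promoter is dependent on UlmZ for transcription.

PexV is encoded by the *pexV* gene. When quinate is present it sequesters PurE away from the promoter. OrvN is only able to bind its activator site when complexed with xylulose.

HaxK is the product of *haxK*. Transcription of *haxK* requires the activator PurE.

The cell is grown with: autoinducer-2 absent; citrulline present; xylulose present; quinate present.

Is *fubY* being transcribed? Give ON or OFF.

ON

Citrulline is present, so ElnQ is inactive.
Autoinducer-2 is absent, so MorN is active.
No repressor is bound and MorN is active, so *rudK* is transcribed.
So RudK is produced and active.
No repressor is bound and RudK is active, so *kulC* is transcribed.
So KulC is produced and active.
Quinate is present, so PurE is inactive.
Required activator PurE is absent, so *haxK* is not transcribed.
So HaxK is not produced.
With no repressor bound, *dulQ* is transcribed.
So DulQ is produced and active.
No repressor is bound and KulC and DulQ are active, so *ulmZ* is transcribed.
So UlmZ is produced and active.
No repressor is bound and UlmZ is active, so *pexV* is transcribed.
So PexV is produced and active.
No repressor is bound and PexV is active, so *fubY* is transcribed.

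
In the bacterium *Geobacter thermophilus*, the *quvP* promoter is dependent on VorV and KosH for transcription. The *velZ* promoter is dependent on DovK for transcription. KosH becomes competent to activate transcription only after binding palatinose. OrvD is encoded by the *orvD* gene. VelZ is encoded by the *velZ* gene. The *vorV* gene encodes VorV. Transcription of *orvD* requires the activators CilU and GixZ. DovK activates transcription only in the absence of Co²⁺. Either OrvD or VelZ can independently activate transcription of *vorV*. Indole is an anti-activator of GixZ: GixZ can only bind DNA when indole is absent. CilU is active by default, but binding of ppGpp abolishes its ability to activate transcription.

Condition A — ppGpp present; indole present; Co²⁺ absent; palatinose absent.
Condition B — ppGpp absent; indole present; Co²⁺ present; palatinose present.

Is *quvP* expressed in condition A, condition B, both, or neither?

neither

Condition A:
ppGpp is present, so CilU is inactive.
Indole is present, so GixZ is inactive.
Required activator CilU is absent, so *orvD* is not transcribed.
So OrvD is not produced.
Co²⁺ is absent, so DovK is active.
No repressor is bound and DovK is active, so *velZ* is transcribed.
So VelZ is produced and active.
Activator VelZ is present, so *vorV* is transcribed.
So VorV is produced and active.
Palatinose is absent, so KosH is inactive.
Required activator KosH is absent, so *quvP* is not transcribed.
→ *quvP* is OFF in A.
Condition B:
ppGpp is absent, so CilU is active.
Indole is present, so GixZ is inactive.
Required activator GixZ is absent, so *orvD* is not transcribed.
So OrvD is not produced.
Co²⁺ is present, so DovK is inactive.
Required activator DovK is absent, so *velZ* is not transcribed.
So VelZ is not produced.
No activator is available at the *vorV* promoter, so *vorV* is not transcribed.
So VorV is not produced.
Palatinose is present, so KosH is active.
Required activator VorV is absent, so *quvP* is not transcribed.
→ *quvP* is OFF in B.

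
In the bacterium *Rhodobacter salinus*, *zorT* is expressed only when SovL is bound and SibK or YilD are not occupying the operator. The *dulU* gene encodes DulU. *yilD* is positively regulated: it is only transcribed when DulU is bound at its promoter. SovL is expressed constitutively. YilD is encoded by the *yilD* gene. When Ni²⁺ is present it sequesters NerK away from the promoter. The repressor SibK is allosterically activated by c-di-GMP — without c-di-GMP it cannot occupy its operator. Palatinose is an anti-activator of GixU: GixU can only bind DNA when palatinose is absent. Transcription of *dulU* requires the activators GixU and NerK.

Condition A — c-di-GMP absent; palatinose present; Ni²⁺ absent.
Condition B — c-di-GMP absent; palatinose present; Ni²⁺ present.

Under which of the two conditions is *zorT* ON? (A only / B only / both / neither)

Condition A:
SovL is produced constitutively and is active.
c-di-GMP is absent, so SibK is inactive.
Palatinose is present, so GixU is inactive.
Ni²⁺ is absent, so NerK is active.
Required activator GixU is absent, so *dulU* is not transcribed.
So DulU is not produced.
Required activator DulU is absent, so *yilD* is not transcribed.
So YilD is not produced.
No repressor is bound and SovL is active, so *zorT* is transcribed.
→ *zorT* is ON in A.
Condition B:
SovL is produced constitutively and is active.
c-di-GMP is absent, so SibK is inactive.
Palatinose is present, so GixU is inactive.
Ni²⁺ is present, so NerK is inactive.
Required activator GixU is absent, so *dulU* is not transcribed.
So DulU is not produced.
Required activator DulU is absent, so *yilD* is not transcribed.
So YilD is not produced.
No repressor is bound and SovL is active, so *zorT* is transcribed.
→ *zorT* is ON in B.

both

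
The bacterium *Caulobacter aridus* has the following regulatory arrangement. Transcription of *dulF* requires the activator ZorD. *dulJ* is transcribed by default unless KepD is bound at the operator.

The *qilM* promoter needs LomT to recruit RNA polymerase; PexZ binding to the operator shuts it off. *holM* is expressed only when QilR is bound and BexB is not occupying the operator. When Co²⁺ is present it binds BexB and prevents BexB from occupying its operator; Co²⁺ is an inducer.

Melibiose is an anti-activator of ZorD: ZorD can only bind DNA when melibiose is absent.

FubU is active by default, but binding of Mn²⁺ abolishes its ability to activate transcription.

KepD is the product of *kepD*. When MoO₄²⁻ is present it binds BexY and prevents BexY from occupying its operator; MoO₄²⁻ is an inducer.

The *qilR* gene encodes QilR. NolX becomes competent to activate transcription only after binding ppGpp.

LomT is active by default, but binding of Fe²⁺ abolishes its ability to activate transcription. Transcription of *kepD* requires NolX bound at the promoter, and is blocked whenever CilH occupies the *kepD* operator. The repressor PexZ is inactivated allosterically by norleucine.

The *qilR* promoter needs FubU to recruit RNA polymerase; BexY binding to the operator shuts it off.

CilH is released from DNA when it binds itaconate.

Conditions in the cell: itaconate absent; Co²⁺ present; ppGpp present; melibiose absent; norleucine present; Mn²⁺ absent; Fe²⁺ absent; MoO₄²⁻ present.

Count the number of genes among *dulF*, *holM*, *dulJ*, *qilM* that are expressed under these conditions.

Melibiose is absent, so ZorD is active.
No repressor is bound and ZorD is active, so *dulF* is transcribed.
→ *dulF* is ON.
Mn²⁺ is absent, so FubU is active.
MoO₄²⁻ is present, so BexY is inactive.
No repressor is bound and FubU is active, so *qilR* is transcribed.
So QilR is produced and active.
Co²⁺ is present, so BexB is inactive.
No repressor is bound and QilR is active, so *holM* is transcribed.
→ *holM* is ON.
Itaconate is absent, so CilH is active.
ppGpp is present, so NolX is active.
With repressor CilH bound, *kepD* is not transcribed.
So KepD is not produced.
With no repressor bound, *dulJ* is transcribed.
→ *dulJ* is ON.
Norleucine is present, so PexZ is inactive.
Fe²⁺ is absent, so LomT is active.
No repressor is bound and LomT is active, so *qilM* is transcribed.
→ *qilM* is ON.
4 of the 4 genes are transcribed.

4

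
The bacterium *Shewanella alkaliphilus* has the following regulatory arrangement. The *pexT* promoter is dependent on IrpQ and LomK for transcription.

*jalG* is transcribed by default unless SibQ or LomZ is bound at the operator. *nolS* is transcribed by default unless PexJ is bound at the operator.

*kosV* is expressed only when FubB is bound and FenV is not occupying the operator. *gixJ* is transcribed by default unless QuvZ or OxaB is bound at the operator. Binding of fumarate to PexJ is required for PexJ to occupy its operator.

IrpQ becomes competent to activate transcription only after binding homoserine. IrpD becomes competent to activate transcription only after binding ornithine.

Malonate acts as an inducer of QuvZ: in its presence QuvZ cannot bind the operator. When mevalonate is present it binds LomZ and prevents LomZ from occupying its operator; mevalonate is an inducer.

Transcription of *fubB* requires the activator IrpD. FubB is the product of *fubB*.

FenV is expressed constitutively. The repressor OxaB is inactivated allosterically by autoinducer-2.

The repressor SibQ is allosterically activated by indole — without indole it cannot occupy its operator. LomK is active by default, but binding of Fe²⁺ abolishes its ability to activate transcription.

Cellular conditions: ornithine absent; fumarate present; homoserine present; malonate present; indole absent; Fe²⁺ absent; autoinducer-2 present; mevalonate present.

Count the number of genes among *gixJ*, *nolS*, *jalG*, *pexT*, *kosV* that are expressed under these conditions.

3

Malonate is present, so QuvZ is inactive.
Autoinducer-2 is present, so OxaB is inactive.
With no repressor bound, *gixJ* is transcribed.
→ *gixJ* is ON.
Fumarate is present, so PexJ is active.
With repressor PexJ bound, *nolS* is not transcribed.
→ *nolS* is OFF.
Indole is absent, so SibQ is inactive.
Mevalonate is present, so LomZ is inactive.
With no repressor bound, *jalG* is transcribed.
→ *jalG* is ON.
Homoserine is present, so IrpQ is active.
Fe²⁺ is absent, so LomK is active.
No repressor is bound and IrpQ and LomK are active, so *pexT* is transcribed.
→ *pexT* is ON.
FenV is produced constitutively and is active.
Ornithine is absent, so IrpD is inactive.
Required activator IrpD is absent, so *fubB* is not transcribed.
So FubB is not produced.
With repressor FenV bound, *kosV* is not transcribed.
→ *kosV* is OFF.
3 of the 5 genes are transcribed.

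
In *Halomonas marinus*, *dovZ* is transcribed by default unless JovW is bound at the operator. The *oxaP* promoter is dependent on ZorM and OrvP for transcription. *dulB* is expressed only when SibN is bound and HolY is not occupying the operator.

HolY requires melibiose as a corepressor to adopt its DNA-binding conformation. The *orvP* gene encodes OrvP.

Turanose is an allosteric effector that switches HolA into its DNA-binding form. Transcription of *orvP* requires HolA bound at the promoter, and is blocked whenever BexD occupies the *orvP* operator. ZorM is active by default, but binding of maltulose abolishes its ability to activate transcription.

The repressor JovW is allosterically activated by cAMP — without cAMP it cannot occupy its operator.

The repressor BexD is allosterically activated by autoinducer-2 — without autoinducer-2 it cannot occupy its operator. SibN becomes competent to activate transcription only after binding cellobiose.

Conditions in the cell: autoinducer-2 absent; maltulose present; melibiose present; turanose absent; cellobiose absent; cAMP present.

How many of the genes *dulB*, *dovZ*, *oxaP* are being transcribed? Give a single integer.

Cellobiose is absent, so SibN is inactive.
Melibiose is present, so HolY is active.
With repressor HolY bound, *dulB* is not transcribed.
→ *dulB* is OFF.
cAMP is present, so JovW is active.
With repressor JovW bound, *dovZ* is not transcribed.
→ *dovZ* is OFF.
Maltulose is present, so ZorM is inactive.
Turanose is absent, so HolA is inactive.
Autoinducer-2 is absent, so BexD is inactive.
Required activator HolA is absent, so *orvP* is not transcribed.
So OrvP is not produced.
Required activator ZorM is absent, so *oxaP* is not transcribed.
→ *oxaP* is OFF.
0 of the 3 genes are transcribed.

0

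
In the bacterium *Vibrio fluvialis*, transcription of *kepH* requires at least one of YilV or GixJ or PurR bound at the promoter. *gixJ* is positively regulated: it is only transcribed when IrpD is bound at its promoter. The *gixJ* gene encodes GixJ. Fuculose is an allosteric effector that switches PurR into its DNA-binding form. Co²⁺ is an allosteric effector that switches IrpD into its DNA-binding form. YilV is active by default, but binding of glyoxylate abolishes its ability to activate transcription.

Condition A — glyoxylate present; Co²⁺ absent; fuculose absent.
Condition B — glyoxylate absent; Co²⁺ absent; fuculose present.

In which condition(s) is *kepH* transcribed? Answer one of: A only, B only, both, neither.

B only

Condition A:
Glyoxylate is present, so YilV is inactive.
Co²⁺ is absent, so IrpD is inactive.
Required activator IrpD is absent, so *gixJ* is not transcribed.
So GixJ is not produced.
Fuculose is absent, so PurR is inactive.
No activator is available at the *kepH* promoter, so *kepH* is not transcribed.
→ *kepH* is OFF in A.
Condition B:
Glyoxylate is absent, so YilV is active.
Co²⁺ is absent, so IrpD is inactive.
Required activator IrpD is absent, so *gixJ* is not transcribed.
So GixJ is not produced.
Fuculose is present, so PurR is active.
Activator YilV is present, so *kepH* is transcribed.
→ *kepH* is ON in B.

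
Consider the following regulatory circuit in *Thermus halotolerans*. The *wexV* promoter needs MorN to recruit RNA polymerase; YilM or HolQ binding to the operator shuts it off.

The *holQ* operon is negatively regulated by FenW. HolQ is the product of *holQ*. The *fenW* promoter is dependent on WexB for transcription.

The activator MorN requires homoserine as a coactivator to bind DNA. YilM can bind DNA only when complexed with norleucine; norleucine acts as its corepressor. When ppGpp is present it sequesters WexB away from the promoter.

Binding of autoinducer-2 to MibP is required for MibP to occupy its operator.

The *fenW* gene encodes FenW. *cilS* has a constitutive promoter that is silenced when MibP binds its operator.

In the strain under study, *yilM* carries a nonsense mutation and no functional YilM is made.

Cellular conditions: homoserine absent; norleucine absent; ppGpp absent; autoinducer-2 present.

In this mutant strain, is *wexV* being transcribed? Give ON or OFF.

OFF

YilM is non-functional in this strain, so it has no effect.
Homoserine is absent, so MorN is inactive.
ppGpp is absent, so WexB is active.
No repressor is bound and WexB is active, so *fenW* is transcribed.
So FenW is produced and active.
With repressor FenW bound, *holQ* is not transcribed.
So HolQ is not produced.
Required activator MorN is absent, so *wexV* is not transcribed.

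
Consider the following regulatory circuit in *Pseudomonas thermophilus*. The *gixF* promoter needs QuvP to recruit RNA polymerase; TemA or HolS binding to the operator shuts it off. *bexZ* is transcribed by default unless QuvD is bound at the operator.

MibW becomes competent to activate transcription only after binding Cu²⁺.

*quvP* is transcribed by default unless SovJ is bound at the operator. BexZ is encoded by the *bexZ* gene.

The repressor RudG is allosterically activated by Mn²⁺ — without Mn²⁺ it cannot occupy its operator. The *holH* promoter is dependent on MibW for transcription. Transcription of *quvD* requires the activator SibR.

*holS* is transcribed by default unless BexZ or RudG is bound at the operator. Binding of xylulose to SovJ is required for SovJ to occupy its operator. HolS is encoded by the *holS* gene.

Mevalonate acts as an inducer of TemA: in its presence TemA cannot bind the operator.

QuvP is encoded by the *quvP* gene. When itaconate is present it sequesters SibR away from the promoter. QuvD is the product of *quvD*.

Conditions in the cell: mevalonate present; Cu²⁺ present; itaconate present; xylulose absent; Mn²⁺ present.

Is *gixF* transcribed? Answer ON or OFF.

ON

Xylulose is absent, so SovJ is inactive.
With no repressor bound, *quvP* is transcribed.
So QuvP is produced and active.
Mevalonate is present, so TemA is inactive.
Itaconate is present, so SibR is inactive.
Required activator SibR is absent, so *quvD* is not transcribed.
So QuvD is not produced.
With no repressor bound, *bexZ* is transcribed.
So BexZ is produced and active.
Mn²⁺ is present, so RudG is active.
With repressor BexZ bound, *holS* is not transcribed.
So HolS is not produced.
No repressor is bound and QuvP is active, so *gixF* is transcribed.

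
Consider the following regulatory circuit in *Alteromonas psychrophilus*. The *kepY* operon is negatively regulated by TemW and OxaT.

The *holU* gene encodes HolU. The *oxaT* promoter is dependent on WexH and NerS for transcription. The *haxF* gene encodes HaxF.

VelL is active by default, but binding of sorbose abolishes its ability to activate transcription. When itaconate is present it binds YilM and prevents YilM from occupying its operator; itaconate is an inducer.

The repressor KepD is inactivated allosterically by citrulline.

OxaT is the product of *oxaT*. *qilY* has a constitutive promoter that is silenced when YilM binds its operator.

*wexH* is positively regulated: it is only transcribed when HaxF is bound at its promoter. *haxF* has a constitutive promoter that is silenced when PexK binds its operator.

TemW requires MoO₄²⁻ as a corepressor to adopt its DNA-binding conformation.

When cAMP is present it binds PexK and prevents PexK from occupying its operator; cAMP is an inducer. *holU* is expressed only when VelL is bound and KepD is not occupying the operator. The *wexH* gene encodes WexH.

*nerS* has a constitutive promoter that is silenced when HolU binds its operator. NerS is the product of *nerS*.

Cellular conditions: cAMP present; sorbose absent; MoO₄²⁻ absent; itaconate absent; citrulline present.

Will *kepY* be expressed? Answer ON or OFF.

MoO₄²⁻ is absent, so TemW is inactive.
cAMP is present, so PexK is inactive.
With no repressor bound, *haxF* is transcribed.
So HaxF is produced and active.
No repressor is bound and HaxF is active, so *wexH* is transcribed.
So WexH is produced and active.
Sorbose is absent, so VelL is active.
Citrulline is present, so KepD is inactive.
No repressor is bound and VelL is active, so *holU* is transcribed.
So HolU is produced and active.
With repressor HolU bound, *nerS* is not transcribed.
So NerS is not produced.
Required activator NerS is absent, so *oxaT* is not transcribed.
So OxaT is not produced.
With no repressor bound, *kepY* is transcribed.

ON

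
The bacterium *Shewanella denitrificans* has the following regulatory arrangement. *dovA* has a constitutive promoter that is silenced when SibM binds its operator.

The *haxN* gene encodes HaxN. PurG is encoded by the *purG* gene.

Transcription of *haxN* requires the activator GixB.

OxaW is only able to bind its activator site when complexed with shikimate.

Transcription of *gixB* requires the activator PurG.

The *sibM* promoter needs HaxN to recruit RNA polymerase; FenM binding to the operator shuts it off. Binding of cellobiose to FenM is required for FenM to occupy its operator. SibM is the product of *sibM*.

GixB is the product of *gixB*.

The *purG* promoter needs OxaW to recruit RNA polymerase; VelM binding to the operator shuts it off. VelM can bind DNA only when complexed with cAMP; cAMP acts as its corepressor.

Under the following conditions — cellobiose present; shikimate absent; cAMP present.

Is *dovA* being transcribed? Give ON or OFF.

Shikimate is absent, so OxaW is inactive.
cAMP is present, so VelM is active.
With repressor VelM bound, *purG* is not transcribed.
So PurG is not produced.
Required activator PurG is absent, so *gixB* is not transcribed.
So GixB is not produced.
Required activator GixB is absent, so *haxN* is not transcribed.
So HaxN is not produced.
Cellobiose is present, so FenM is active.
With repressor FenM bound, *sibM* is not transcribed.
So SibM is not produced.
With no repressor bound, *dovA* is transcribed.

ON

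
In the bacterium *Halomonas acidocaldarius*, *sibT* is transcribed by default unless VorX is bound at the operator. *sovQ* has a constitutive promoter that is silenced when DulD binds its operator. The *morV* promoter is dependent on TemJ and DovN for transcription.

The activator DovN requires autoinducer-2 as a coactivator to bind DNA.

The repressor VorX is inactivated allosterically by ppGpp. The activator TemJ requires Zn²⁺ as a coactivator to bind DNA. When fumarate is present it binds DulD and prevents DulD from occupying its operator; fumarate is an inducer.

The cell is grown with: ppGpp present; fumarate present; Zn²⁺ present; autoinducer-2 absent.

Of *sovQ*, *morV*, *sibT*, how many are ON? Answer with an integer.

2

Fumarate is present, so DulD is inactive.
With no repressor bound, *sovQ* is transcribed.
→ *sovQ* is ON.
Zn²⁺ is present, so TemJ is active.
Autoinducer-2 is absent, so DovN is inactive.
Required activator DovN is absent, so *morV* is not transcribed.
→ *morV* is OFF.
ppGpp is present, so VorX is inactive.
With no repressor bound, *sibT* is transcribed.
→ *sibT* is ON.
2 of the 3 genes are transcribed.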